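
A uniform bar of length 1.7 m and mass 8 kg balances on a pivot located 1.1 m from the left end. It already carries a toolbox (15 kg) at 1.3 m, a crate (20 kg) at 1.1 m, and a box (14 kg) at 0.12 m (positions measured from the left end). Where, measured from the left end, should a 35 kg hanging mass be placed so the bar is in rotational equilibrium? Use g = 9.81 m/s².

Sum moments about the pivot (at 1.1 m from the left end) (the support reaction has zero arm there).
Beam weight: 8 × 9.81 = 78.48 N down at 0.85 m → arm 0.25 m, τ = 78.48 × 0.25 = 19.62 N·m counterclockwise.
Toolbox: 15 × 9.81 = 147.2 N down at 1.3 m → arm 0.2 m, τ = 147.2 × 0.2 = 29.44 N·m clockwise.
Crate: acts at the pivot, moment arm 0 → no torque.
Box: 14 × 9.81 = 137.3 N down at 0.12 m → arm 0.98 m, τ = 137.3 × 0.98 = 134.6 N·m counterclockwise.
Net moment of existing loads = 124.8 N·m counterclockwise.
The hanging mass weighs 35 × 9.81 = 343.4 N and must supply an equal clockwise moment, so its lever arm about the pivot is 124.8 / 343.4 = 0.363 m.
That puts it at 1.1 + 0.363 = 1.46 m from the left end.

x ≈ 1.46 m from the left end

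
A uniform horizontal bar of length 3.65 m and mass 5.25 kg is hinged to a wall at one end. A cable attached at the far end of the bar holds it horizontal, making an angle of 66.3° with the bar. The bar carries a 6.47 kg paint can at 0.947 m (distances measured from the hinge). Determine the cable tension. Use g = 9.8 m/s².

T ≈ 46.1 N

About the hinge:
Beam weight: 5.25 × 9.8 = 51.45 N down at 1.825 m → arm 1.825 m, τ = 51.45 × 1.825 = 93.9 N·m clockwise.
Paint can: 6.47 × 9.8 = 63.41 N down at 0.947 m → arm 0.947 m, τ = 63.41 × 0.947 = 60.05 N·m clockwise.
Total clockwise load moment = 153.9 N·m.
The cable tension T acts at 3.65 m; only its component perpendicular to the bar, T sinθ, produces torque. sin 66.3° = 0.9157.
For rotational equilibrium, T × 3.65 × 0.9157 = 153.9, so T = 153.9 / 3.342 = 46.1 N.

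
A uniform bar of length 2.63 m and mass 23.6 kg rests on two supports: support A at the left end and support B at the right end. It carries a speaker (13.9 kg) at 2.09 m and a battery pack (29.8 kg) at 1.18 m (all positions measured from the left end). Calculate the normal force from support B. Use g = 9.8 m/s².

Taking torques about support A:
Beam weight: 23.6 × 9.8 = 231.3 N down at 1.315 m → arm 1.315 m, τ = 231.3 × 1.315 = 304.2 N·m clockwise.
Speaker: 13.9 × 9.8 = 136.2 N down at 2.09 m → arm 2.09 m, τ = 136.2 × 2.09 = 284.7 N·m clockwise.
Battery pack: 29.8 × 9.8 = 292 N down at 1.18 m → arm 1.18 m, τ = 292 × 1.18 = 344.6 N·m clockwise.
Net load moment about support A = 933.5 N·m clockwise.
Reaction R at support B is upward at 2.63 m, arm 2.63 m → moment R × 2.63 counterclockwise.
Setting net torque to zero: R × 2.63 = 933.5 → R = 355 N.

R_B ≈ 355 N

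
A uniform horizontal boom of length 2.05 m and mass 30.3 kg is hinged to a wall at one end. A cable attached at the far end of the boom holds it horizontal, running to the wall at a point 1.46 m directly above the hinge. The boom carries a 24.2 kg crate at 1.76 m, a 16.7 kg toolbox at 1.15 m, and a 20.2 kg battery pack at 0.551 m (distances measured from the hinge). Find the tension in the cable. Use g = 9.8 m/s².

Choose the hinge as the axis so the unknown hinge reaction has zero arm there.
Beam weight: 30.3 × 9.8 = 296.9 N down at 1.025 m → arm 1.025 m, τ = 296.9 × 1.025 = 304.3 N·m clockwise.
Crate: 24.2 × 9.8 = 237.2 N down at 1.76 m → arm 1.76 m, τ = 237.2 × 1.76 = 417.5 N·m clockwise.
Toolbox: 16.7 × 9.8 = 163.7 N down at 1.15 m → arm 1.15 m, τ = 163.7 × 1.15 = 188.3 N·m clockwise.
Battery pack: 20.2 × 9.8 = 198 N down at 0.551 m → arm 0.551 m, τ = 198 × 0.551 = 109.1 N·m clockwise.
Total clockwise load moment = 1019 N·m.
The cable tension T acts at 2.05 m; only its component perpendicular to the boom, T sinθ, produces torque. sinθ = h/√(h²+d²) = 1.46/√(1.46²+2.05²) = 0.5801.
Balancing moments: T × 2.05 × 0.5801 = 1019, giving T = 1019 / 1.189 = 857 N.

T ≈ 857 N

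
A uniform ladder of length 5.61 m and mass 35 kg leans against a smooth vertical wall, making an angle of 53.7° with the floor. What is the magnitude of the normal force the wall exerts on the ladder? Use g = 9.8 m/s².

Choose the foot of the ladder as the axis so the floor normal and friction both act there and drop out.
Ladder weight 35×9.8 = 343 N acts at 2.805 m along the ladder; its horizontal arm is 2.805·cos53.7° = 1.661 m → τ = 569.7 N·m clockwise.
Wall normal N acts horizontally at the top; its moment arm is the height L sinθ = 5.61·sin53.7° = 4.521 m, counterclockwise.
Setting net torque to zero: N × 4.521 = 569.7 → N = 126 N.

N_wall ≈ 126 N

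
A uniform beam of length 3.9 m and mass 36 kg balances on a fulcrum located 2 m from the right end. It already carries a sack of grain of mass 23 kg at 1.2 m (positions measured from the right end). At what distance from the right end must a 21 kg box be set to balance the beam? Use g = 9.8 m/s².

Sum moments about the fulcrum (at 2 m from the right end) (the support reaction has zero arm there).
Beam weight: 36 × 9.8 = 352.8 N down at 1.95 m → arm 0.05 m, τ = 352.8 × 0.05 = 17.64 N·m clockwise.
Sack of grain: 23 × 9.8 = 225.4 N down at 1.2 m → arm 0.8 m, τ = 225.4 × 0.8 = 180.3 N·m clockwise.
Net moment of existing loads = 197.9 N·m clockwise.
The box weighs 21 × 9.8 = 205.8 N and must supply an equal counterclockwise moment, so its lever arm about the fulcrum is 197.9 / 205.8 = 0.962 m.
That puts it at 2 + 0.962 = 2.96 m from the right end.

x ≈ 2.96 m from the right end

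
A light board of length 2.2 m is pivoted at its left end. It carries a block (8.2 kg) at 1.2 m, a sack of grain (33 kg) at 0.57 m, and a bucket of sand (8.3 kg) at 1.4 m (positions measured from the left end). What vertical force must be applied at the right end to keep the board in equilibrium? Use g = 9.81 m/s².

Sum moments about the left end (the unknown pivot reaction has zero arm there).
Block: 8.2 × 9.81 = 80.44 N down at 1.2 m → arm 1.2 m, τ = 80.44 × 1.2 = 96.53 N·m clockwise.
Sack of grain: 33 × 9.81 = 323.7 N down at 0.57 m → arm 0.57 m, τ = 323.7 × 0.57 = 184.5 N·m clockwise.
Bucket of sand: 8.3 × 9.81 = 81.42 N down at 1.4 m → arm 1.4 m, τ = 81.42 × 1.4 = 114 N·m clockwise.
Net moment of the loads = 395 N·m clockwise.
The upward force F acts at the right end, arm 2.2 m, giving F × 2.2 counterclockwise.
Setting net torque to zero: F × 2.2 = 395 → F = 395 / 2.2 = 180 N.

F ≈ 180 N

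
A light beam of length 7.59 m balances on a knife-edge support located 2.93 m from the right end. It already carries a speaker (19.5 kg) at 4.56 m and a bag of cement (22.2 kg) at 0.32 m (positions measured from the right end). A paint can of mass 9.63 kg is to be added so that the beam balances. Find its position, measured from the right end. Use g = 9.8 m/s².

Taking torques about the knife-edge support (at 2.93 m from the right end):
Speaker: 19.5 × 9.8 = 191.1 N down at 4.56 m → arm 1.63 m, τ = 191.1 × 1.63 = 311.5 N·m counterclockwise.
Bag of cement: 22.2 × 9.8 = 217.6 N down at 0.32 m → arm 2.61 m, τ = 217.6 × 2.61 = 567.9 N·m clockwise.
Net moment of existing loads = 256.4 N·m clockwise.
The paint can weighs 9.63 × 9.8 = 94.37 N and must supply an equal counterclockwise moment, so its lever arm about the knife-edge support is 256.4 / 94.37 = 2.72 m.
That puts it at 2.93 + 2.72 = 5.65 m from the right end.

x ≈ 5.65 m from the right end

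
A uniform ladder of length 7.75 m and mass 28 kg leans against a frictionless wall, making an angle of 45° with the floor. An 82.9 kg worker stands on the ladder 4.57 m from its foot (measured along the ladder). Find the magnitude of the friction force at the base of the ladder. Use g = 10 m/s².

f ≈ 629 N

Sum moments about the foot of the ladder (the floor normal and friction both act there and drop out).
Ladder weight 28×10 = 280 N acts at 3.875 m along the ladder; its horizontal arm is 3.875·cos45° = 2.74 m → τ = 767.2 N·m clockwise.
Worker: 82.9×10 = 829 N at 4.57 m → arm 3.231 m → τ = 2678 N·m clockwise.
Wall normal N acts horizontally at the top; its moment arm is the height L sinθ = 7.75·sin45° = 5.48 m, counterclockwise.
Balancing moments: N × 5.48 = 3445, giving N = 629 N.
ΣFx = 0: friction at the foot balances the wall's push, so f = N_wall = 629 N.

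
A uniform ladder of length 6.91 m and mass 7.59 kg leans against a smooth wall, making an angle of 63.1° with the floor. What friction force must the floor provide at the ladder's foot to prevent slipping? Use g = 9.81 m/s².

Choose the foot of the ladder as the axis so the floor normal and friction both act there and drop out.
Ladder weight 7.59×9.81 = 74.46 N acts at 3.455 m along the ladder; its horizontal arm is 3.455·cos63.1° = 1.563 m → τ = 116.4 N·m clockwise.
Wall normal N acts horizontally at the top; its moment arm is the height L sinθ = 6.91·sin63.1° = 6.162 m, counterclockwise.
Balancing moments: N × 6.162 = 116.4, giving N = 18.9 N.
ΣFx = 0: friction at the foot balances the wall's push, so f = N_wall = 18.9 N.

f ≈ 18.9 N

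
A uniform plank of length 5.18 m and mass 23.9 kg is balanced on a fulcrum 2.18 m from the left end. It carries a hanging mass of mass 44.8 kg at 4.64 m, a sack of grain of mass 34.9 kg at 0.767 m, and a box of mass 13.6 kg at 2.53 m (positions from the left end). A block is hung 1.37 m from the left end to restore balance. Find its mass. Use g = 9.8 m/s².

Take moments about the fulcrum (at 2.18 m from the left end).
Beam weight: 23.9 × 9.8 = 234.2 N down at 2.59 m → arm 0.41 m, τ = 234.2 × 0.41 = 96.02 N·m clockwise.
Hanging mass: 44.8 × 9.8 = 439 N down at 4.64 m → arm 2.46 m, τ = 439 × 2.46 = 1080 N·m clockwise.
Sack of grain: 34.9 × 9.8 = 342 N down at 0.767 m → arm 1.413 m, τ = 342 × 1.413 = 483.2 N·m counterclockwise.
Box: 13.6 × 9.8 = 133.3 N down at 2.53 m → arm 0.35 m, τ = 133.3 × 0.35 = 46.66 N·m clockwise.
Net moment of known loads = 739.5 N·m clockwise.
An unknown mass m at 1.37 m has arm 0.81 m; its moment is m·g·0.81 counterclockwise.
For rotational equilibrium, m × 9.8 × 0.81 = 739.5, so m = 739.5 / (9.8 × 0.81) = 93.2 kg.

m ≈ 93.2 kg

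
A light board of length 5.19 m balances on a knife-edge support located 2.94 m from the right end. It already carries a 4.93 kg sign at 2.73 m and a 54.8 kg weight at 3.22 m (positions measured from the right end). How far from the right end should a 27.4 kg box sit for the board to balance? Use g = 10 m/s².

Sum moments about the knife-edge support (at 2.94 m from the right end) (the support reaction has zero arm there).
Sign: 4.93 × 10 = 49.3 N down at 2.73 m → arm 0.21 m, τ = 49.3 × 0.21 = 10.35 N·m clockwise.
Weight: 54.8 × 10 = 548 N down at 3.22 m → arm 0.28 m, τ = 548 × 0.28 = 153.4 N·m counterclockwise.
Net moment of existing loads = 143.1 N·m counterclockwise.
The box weighs 27.4 × 10 = 274 N and must supply an equal clockwise moment, so its lever arm about the knife-edge support is 143.1 / 274 = 0.522 m.
That puts it at 2.94 − 0.522 = 2.42 m from the right end.

x ≈ 2.42 m from the right end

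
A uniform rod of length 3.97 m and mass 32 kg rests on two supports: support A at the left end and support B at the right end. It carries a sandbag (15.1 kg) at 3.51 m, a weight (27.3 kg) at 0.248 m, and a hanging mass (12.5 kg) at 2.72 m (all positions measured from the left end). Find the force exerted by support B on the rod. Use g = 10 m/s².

R_B ≈ 396 N

About support A:
Beam weight: 32 × 10 = 320 N down at 1.985 m → arm 1.985 m, τ = 320 × 1.985 = 635.2 N·m clockwise.
Sandbag: 15.1 × 10 = 151 N down at 3.51 m → arm 3.51 m, τ = 151 × 3.51 = 530 N·m clockwise.
Weight: 27.3 × 10 = 273 N down at 0.248 m → arm 0.248 m, τ = 273 × 0.248 = 67.7 N·m clockwise.
Hanging mass: 12.5 × 10 = 125 N down at 2.72 m → arm 2.72 m, τ = 125 × 2.72 = 340 N·m clockwise.
Net load moment about support A = 1573 N·m clockwise.
Reaction R at support B is upward at 3.97 m, arm 3.97 m → moment R × 3.97 counterclockwise.
Στ = 0 ⇒ R × 3.97 = 1573 ⇒ R = 396 N.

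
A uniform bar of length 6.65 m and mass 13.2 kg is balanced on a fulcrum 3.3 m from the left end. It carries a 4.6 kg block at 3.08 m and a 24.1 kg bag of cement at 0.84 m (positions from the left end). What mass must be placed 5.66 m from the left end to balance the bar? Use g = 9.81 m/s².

Choose the fulcrum (at 3.3 m from the left end) as the axis so the support reaction has zero arm there.
Beam weight: 13.2 × 9.81 = 129.5 N down at 3.325 m → arm 0.025 m, τ = 129.5 × 0.025 = 3.238 N·m clockwise.
Block: 4.6 × 9.81 = 45.13 N down at 3.08 m → arm 0.22 m, τ = 45.13 × 0.22 = 9.929 N·m counterclockwise.
Bag of cement: 24.1 × 9.81 = 236.4 N down at 0.84 m → arm 2.46 m, τ = 236.4 × 2.46 = 581.5 N·m counterclockwise.
Net moment of known loads = 588.2 N·m counterclockwise.
An unknown mass m at 5.66 m has arm 2.36 m; its moment is m·g·2.36 clockwise.
Balancing moments: m × 9.81 × 2.36 = 588.2, giving m = 588.2 / (9.81 × 2.36) = 25.4 kg.

m ≈ 25.4 kg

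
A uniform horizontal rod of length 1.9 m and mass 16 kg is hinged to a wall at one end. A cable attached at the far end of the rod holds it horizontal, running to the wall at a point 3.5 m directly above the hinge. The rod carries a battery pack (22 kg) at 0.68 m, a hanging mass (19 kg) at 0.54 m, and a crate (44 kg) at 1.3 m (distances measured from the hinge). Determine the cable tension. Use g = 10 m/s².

About the hinge:
Beam weight: 16 × 10 = 160 N down at 0.95 m → arm 0.95 m, τ = 160 × 0.95 = 152 N·m clockwise.
Battery pack: 22 × 10 = 220 N down at 0.68 m → arm 0.68 m, τ = 220 × 0.68 = 149.6 N·m clockwise.
Hanging mass: 19 × 10 = 190 N down at 0.54 m → arm 0.54 m, τ = 190 × 0.54 = 102.6 N·m clockwise.
Crate: 44 × 10 = 440 N down at 1.3 m → arm 1.3 m, τ = 440 × 1.3 = 572 N·m clockwise.
Total clockwise load moment = 976.2 N·m.
The cable tension T acts at 1.9 m; only its component perpendicular to the rod, T sinθ, produces torque. sinθ = h/√(h²+d²) = 3.5/√(3.5²+1.9²) = 0.8789.
Setting net torque to zero: T × 1.9 × 0.8789 = 976.2 → T = 976.2 / 1.67 = 585 N.

T ≈ 585 N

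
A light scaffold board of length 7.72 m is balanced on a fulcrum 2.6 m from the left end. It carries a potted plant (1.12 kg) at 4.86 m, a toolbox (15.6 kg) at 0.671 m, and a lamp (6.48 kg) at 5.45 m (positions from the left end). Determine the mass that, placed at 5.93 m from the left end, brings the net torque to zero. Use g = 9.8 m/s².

m ≈ 2.73 kg

Take moments about the fulcrum (at 2.6 m from the left end).
Potted plant: 1.12 × 9.8 = 10.98 N down at 4.86 m → arm 2.26 m, τ = 10.98 × 2.26 = 24.81 N·m clockwise.
Toolbox: 15.6 × 9.8 = 152.9 N down at 0.671 m → arm 1.929 m, τ = 152.9 × 1.929 = 294.9 N·m counterclockwise.
Lamp: 6.48 × 9.8 = 63.5 N down at 5.45 m → arm 2.85 m, τ = 63.5 × 2.85 = 181 N·m clockwise.
Net moment of known loads = 89.09 N·m counterclockwise.
An unknown mass m at 5.93 m has arm 3.33 m; its moment is m·g·3.33 clockwise.
For rotational equilibrium, m × 9.8 × 3.33 = 89.09, so m = 89.09 / (9.8 × 3.33) = 2.73 kg.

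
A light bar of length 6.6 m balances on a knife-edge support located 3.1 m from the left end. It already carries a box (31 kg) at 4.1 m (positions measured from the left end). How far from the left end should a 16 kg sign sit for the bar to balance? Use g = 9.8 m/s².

Sum moments about the knife-edge support (at 3.1 m from the left end) (the support reaction has zero arm there).
Box: 31 × 9.8 = 303.8 N down at 4.1 m → arm 1 m, τ = 303.8 × 1 = 303.8 N·m clockwise.
Net moment of existing loads = 303.8 N·m clockwise.
The sign weighs 16 × 9.8 = 156.8 N and must supply an equal counterclockwise moment, so its lever arm about the knife-edge support is 303.8 / 156.8 = 1.94 m.
That puts it at 3.1 − 1.94 = 1.16 m from the left end.

x ≈ 1.16 m from the left end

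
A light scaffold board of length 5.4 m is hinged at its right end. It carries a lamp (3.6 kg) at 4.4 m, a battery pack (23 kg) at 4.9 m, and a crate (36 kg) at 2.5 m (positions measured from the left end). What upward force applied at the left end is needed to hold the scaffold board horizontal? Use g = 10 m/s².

F ≈ 221 N

Choose the right end as the axis so the unknown pivot reaction has zero arm there.
Lamp: 3.6 × 10 = 36 N down at 4.4 m → arm 1 m, τ = 36 × 1 = 36 N·m counterclockwise.
Battery pack: 23 × 10 = 230 N down at 4.9 m → arm 0.5 m, τ = 230 × 0.5 = 115 N·m counterclockwise.
Crate: 36 × 10 = 360 N down at 2.5 m → arm 2.9 m, τ = 360 × 2.9 = 1044 N·m counterclockwise.
Net moment of the loads = 1195 N·m counterclockwise.
The upward force F acts at the left end, arm 5.4 m, giving F × 5.4 clockwise.
For rotational equilibrium, F × 5.4 = 1195, so F = 1195 / 5.4 = 221 N.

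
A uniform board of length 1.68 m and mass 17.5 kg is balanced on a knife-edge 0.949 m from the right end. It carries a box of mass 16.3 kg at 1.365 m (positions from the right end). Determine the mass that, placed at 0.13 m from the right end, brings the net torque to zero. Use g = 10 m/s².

m ≈ 5.95 kg

About the knife-edge (at 0.949 m from the right end):
Beam weight: 17.5 × 10 = 175 N down at 0.84 m → arm 0.109 m, τ = 175 × 0.109 = 19.07 N·m clockwise.
Box: 16.3 × 10 = 163 N down at 1.365 m → arm 0.416 m, τ = 163 × 0.416 = 67.81 N·m counterclockwise.
Net moment of known loads = 48.74 N·m counterclockwise.
An unknown mass m at 0.13 m has arm 0.819 m; its moment is m·g·0.819 clockwise.
For rotational equilibrium, m × 10 × 0.819 = 48.74, so m = 48.74 / (10 × 0.819) = 5.95 kg.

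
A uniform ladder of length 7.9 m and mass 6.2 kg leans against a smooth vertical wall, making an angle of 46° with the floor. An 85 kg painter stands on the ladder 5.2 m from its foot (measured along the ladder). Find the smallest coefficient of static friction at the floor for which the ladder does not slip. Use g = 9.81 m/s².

Choose the foot of the ladder as the axis so the floor normal and friction both act there and drop out.
Ladder weight 6.2×9.81 = 60.82 N acts at 3.95 m along the ladder; its horizontal arm is 3.95·cos46° = 2.744 m → τ = 166.9 N·m clockwise.
Painter: 85×9.81 = 833.9 N at 5.2 m → arm 3.612 m → τ = 3012 N·m clockwise.
Wall normal N acts horizontally at the top; its moment arm is the height L sinθ = 7.9·sin46° = 5.683 m, counterclockwise.
Balancing moments: N × 5.683 = 3179, giving N = 559.4 N.
ΣFx = 0 ⇒ f = N_wall = 559.4 N. ΣFy = 0 ⇒ N_floor = 894.7 N.
μ_min = f / N_floor = 559.4 / 894.7 = 0.625.

μ_min ≈ 0.625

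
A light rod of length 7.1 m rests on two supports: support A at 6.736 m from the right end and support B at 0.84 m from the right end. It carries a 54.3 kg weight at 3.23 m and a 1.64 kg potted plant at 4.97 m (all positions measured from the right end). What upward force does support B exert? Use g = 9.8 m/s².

R_B ≈ 321 N

Choose support A as the axis so its reaction then has zero moment arm.
Weight: 54.3 × 9.8 = 532.1 N down at 3.23 m → arm 3.506 m, τ = 532.1 × 3.506 = 1866 N·m clockwise.
Potted plant: 1.64 × 9.8 = 16.07 N down at 4.97 m → arm 1.766 m, τ = 16.07 × 1.766 = 28.38 N·m clockwise.
Net load moment about support A = 1894 N·m clockwise.
Reaction R at support B is upward at 0.84 m, arm 5.896 m → moment R × 5.896 counterclockwise.
For rotational equilibrium, R × 5.896 = 1894, so R = 321 N.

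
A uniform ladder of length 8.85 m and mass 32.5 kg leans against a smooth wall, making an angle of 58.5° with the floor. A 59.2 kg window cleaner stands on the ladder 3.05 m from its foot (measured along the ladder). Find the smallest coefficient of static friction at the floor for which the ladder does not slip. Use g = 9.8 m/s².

Take moments about the foot of the ladder.
Ladder weight 32.5×9.8 = 318.5 N acts at 4.425 m along the ladder; its horizontal arm is 4.425·cos58.5° = 2.312 m → τ = 736.4 N·m clockwise.
Window cleaner: 59.2×9.8 = 580.2 N at 3.05 m → arm 1.594 m → τ = 924.8 N·m clockwise.
Wall normal N acts horizontally at the top; its moment arm is the height L sinθ = 8.85·sin58.5° = 7.546 m, counterclockwise.
For rotational equilibrium, N × 7.546 = 1661, so N = 220.1 N.
ΣFx = 0 ⇒ f = N_wall = 220.1 N. ΣFy = 0 ⇒ N_floor = 898.7 N.
μ_min = f / N_floor = 220.1 / 898.7 = 0.245.

μ_min ≈ 0.245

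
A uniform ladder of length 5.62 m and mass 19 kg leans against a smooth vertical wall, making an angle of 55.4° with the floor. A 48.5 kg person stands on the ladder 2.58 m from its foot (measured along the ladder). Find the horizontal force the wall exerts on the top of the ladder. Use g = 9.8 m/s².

Taking torques about the foot of the ladder:
Ladder weight 19×9.8 = 186.2 N acts at 2.81 m along the ladder; its horizontal arm is 2.81·cos55.4° = 1.596 m → τ = 297.2 N·m clockwise.
Person: 48.5×9.8 = 475.3 N at 2.58 m → arm 1.465 m → τ = 696.3 N·m clockwise.
Wall normal N acts horizontally at the top; its moment arm is the height L sinθ = 5.62·sin55.4° = 4.626 m, counterclockwise.
For rotational equilibrium, N × 4.626 = 993.5, so N = 215 N.

N_wall ≈ 215 N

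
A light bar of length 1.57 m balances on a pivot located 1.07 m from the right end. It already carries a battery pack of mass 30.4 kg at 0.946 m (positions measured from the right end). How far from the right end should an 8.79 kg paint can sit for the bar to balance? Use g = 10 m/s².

x ≈ 1.5 m from the right end

Take moments about the pivot (at 1.07 m from the right end).
Battery pack: 30.4 × 10 = 304 N down at 0.946 m → arm 0.124 m, τ = 304 × 0.124 = 37.7 N·m clockwise.
Net moment of existing loads = 37.7 N·m clockwise.
The paint can weighs 8.79 × 10 = 87.9 N and must supply an equal counterclockwise moment, so its lever arm about the pivot is 37.7 / 87.9 = 0.429 m.
That puts it at 1.07 + 0.429 = 1.5 m from the right end.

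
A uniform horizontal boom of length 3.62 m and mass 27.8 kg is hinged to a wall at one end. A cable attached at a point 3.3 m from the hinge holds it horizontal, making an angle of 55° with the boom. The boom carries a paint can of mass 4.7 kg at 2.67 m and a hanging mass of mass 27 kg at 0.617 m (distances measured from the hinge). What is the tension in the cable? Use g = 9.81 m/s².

T ≈ 289 N

Taking torques about the hinge:
Beam weight: 27.8 × 9.81 = 272.7 N down at 1.81 m → arm 1.81 m, τ = 272.7 × 1.81 = 493.6 N·m clockwise.
Paint can: 4.7 × 9.81 = 46.11 N down at 2.67 m → arm 2.67 m, τ = 46.11 × 2.67 = 123.1 N·m clockwise.
Hanging mass: 27 × 9.81 = 264.9 N down at 0.617 m → arm 0.617 m, τ = 264.9 × 0.617 = 163.4 N·m clockwise.
Total clockwise load moment = 780.1 N·m.
The cable tension T acts at 3.3 m; only its component perpendicular to the boom, T sinθ, produces torque. sin 55° = 0.8192.
Στ = 0 ⇒ T × 3.3 × 0.8192 = 780.1 ⇒ T = 780.1 / 2.703 = 289 N.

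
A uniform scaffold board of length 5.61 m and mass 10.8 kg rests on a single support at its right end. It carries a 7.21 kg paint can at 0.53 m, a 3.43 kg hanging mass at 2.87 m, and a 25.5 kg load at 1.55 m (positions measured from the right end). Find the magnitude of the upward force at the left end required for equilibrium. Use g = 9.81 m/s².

Choose the right end as the axis so the unknown pivot reaction has zero arm there.
Beam weight: 10.8 × 9.81 = 105.9 N down at 2.805 m → arm 2.805 m, τ = 105.9 × 2.805 = 297 N·m counterclockwise.
Paint can: 7.21 × 9.81 = 70.73 N down at 0.53 m → arm 0.53 m, τ = 70.73 × 0.53 = 37.49 N·m counterclockwise.
Hanging mass: 3.43 × 9.81 = 33.65 N down at 2.87 m → arm 2.87 m, τ = 33.65 × 2.87 = 96.58 N·m counterclockwise.
Load: 25.5 × 9.81 = 250.2 N down at 1.55 m → arm 1.55 m, τ = 250.2 × 1.55 = 387.8 N·m counterclockwise.
Net moment of the loads = 818.9 N·m counterclockwise.
The upward force F acts at the left end, arm 5.61 m, giving F × 5.61 clockwise.
Balancing moments: F × 5.61 = 818.9, giving F = 818.9 / 5.61 = 146 N.

F ≈ 146 N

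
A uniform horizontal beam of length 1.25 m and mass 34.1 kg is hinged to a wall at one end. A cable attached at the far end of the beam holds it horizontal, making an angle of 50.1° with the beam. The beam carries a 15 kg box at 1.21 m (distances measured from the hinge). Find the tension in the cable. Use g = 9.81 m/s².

Take moments about the hinge.
Beam weight: 34.1 × 9.81 = 334.5 N down at 0.625 m → arm 0.625 m, τ = 334.5 × 0.625 = 209.1 N·m clockwise.
Box: 15 × 9.81 = 147.2 N down at 1.21 m → arm 1.21 m, τ = 147.2 × 1.21 = 178.1 N·m clockwise.
Total clockwise load moment = 387.2 N·m.
The cable tension T acts at 1.25 m; only its component perpendicular to the beam, T sinθ, produces torque. sin 50.1° = 0.7672.
For rotational equilibrium, T × 1.25 × 0.7672 = 387.2, so T = 387.2 / 0.959 = 404 N.

T ≈ 404 N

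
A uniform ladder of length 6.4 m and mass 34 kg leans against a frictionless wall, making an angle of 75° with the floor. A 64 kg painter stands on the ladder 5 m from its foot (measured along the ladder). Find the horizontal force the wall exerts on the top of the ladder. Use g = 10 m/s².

N_wall ≈ 180 N

About the foot of the ladder:
Ladder weight 34×10 = 340 N acts at 3.2 m along the ladder; its horizontal arm is 3.2·cos75° = 0.8282 m → τ = 281.6 N·m clockwise.
Painter: 64×10 = 640 N at 5 m → arm 1.294 m → τ = 828.2 N·m clockwise.
Wall normal N acts horizontally at the top; its moment arm is the height L sinθ = 6.4·sin75° = 6.182 m, counterclockwise.
Στ = 0 ⇒ N × 6.182 = 1110 ⇒ N = 180 N.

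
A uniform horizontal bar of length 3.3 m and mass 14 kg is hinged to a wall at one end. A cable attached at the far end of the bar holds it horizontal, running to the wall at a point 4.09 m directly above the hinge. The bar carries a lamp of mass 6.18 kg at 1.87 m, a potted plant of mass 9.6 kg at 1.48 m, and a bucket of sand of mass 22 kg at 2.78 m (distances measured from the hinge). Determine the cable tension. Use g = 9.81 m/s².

T ≈ 420 N

About the hinge:
Beam weight: 14 × 9.81 = 137.3 N down at 1.65 m → arm 1.65 m, τ = 137.3 × 1.65 = 226.5 N·m clockwise.
Lamp: 6.18 × 9.81 = 60.63 N down at 1.87 m → arm 1.87 m, τ = 60.63 × 1.87 = 113.4 N·m clockwise.
Potted plant: 9.6 × 9.81 = 94.18 N down at 1.48 m → arm 1.48 m, τ = 94.18 × 1.48 = 139.4 N·m clockwise.
Bucket of sand: 22 × 9.81 = 215.8 N down at 2.78 m → arm 2.78 m, τ = 215.8 × 2.78 = 599.9 N·m clockwise.
Total clockwise load moment = 1079 N·m.
The cable tension T acts at 3.3 m; only its component perpendicular to the bar, T sinθ, produces torque. sinθ = h/√(h²+d²) = 4.09/√(4.09²+3.3²) = 0.7783.
Balancing moments: T × 3.3 × 0.7783 = 1079, giving T = 1079 / 2.568 = 420 N.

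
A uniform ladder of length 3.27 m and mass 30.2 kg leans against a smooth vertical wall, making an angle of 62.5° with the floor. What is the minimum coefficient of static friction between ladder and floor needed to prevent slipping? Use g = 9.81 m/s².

About the foot of the ladder:
Ladder weight 30.2×9.81 = 296.3 N acts at 1.635 m along the ladder; its horizontal arm is 1.635·cos62.5° = 0.755 m → τ = 223.7 N·m clockwise.
Wall normal N acts horizontally at the top; its moment arm is the height L sinθ = 3.27·sin62.5° = 2.901 m, counterclockwise.
For rotational equilibrium, N × 2.901 = 223.7, so N = 77.11 N.
ΣFx = 0 ⇒ f = N_wall = 77.11 N. ΣFy = 0 ⇒ N_floor = 296.3 N.
μ_min = f / N_floor = 77.11 / 296.3 = 0.26.

μ_min ≈ 0.26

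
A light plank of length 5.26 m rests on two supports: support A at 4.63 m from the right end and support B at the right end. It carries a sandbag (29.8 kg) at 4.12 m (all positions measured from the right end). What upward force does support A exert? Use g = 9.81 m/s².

R_A ≈ 260 N

Taking torques about support B:
Sandbag: 29.8 × 9.81 = 292.3 N down at 4.12 m → arm 4.12 m, τ = 292.3 × 4.12 = 1204 N·m counterclockwise.
Net load moment about support B = 1204 N·m counterclockwise.
Reaction R at support A is upward at 4.63 m, arm 4.63 m → moment R × 4.63 clockwise.
Balancing moments: R × 4.63 = 1204, giving R = 260 N.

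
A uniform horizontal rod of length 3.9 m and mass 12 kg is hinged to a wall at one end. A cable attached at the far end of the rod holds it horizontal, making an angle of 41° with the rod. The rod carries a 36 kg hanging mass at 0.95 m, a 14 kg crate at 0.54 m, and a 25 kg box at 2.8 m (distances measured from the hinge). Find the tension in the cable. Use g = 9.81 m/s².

Taking torques about the hinge:
Beam weight: 12 × 9.81 = 117.7 N down at 1.95 m → arm 1.95 m, τ = 117.7 × 1.95 = 229.5 N·m clockwise.
Hanging mass: 36 × 9.81 = 353.2 N down at 0.95 m → arm 0.95 m, τ = 353.2 × 0.95 = 335.5 N·m clockwise.
Crate: 14 × 9.81 = 137.3 N down at 0.54 m → arm 0.54 m, τ = 137.3 × 0.54 = 74.14 N·m clockwise.
Box: 25 × 9.81 = 245.2 N down at 2.8 m → arm 2.8 m, τ = 245.2 × 2.8 = 686.6 N·m clockwise.
Total clockwise load moment = 1326 N·m.
The cable tension T acts at 3.9 m; only its component perpendicular to the rod, T sinθ, produces torque. sin 41° = 0.6561.
Balancing moments: T × 3.9 × 0.6561 = 1326, giving T = 1326 / 2.559 = 518 N.

T ≈ 518 N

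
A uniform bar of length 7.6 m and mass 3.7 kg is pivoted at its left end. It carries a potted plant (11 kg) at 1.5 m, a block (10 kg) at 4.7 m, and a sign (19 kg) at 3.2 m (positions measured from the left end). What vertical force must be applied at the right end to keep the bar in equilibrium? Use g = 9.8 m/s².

F ≈ 178 N

Sum moments about the left end (the unknown pivot reaction has zero arm there).
Beam weight: 3.7 × 9.8 = 36.26 N down at 3.8 m → arm 3.8 m, τ = 36.26 × 3.8 = 137.8 N·m clockwise.
Potted plant: 11 × 9.8 = 107.8 N down at 1.5 m → arm 1.5 m, τ = 107.8 × 1.5 = 161.7 N·m clockwise.
Block: 10 × 9.8 = 98 N down at 4.7 m → arm 4.7 m, τ = 98 × 4.7 = 460.6 N·m clockwise.
Sign: 19 × 9.8 = 186.2 N down at 3.2 m → arm 3.2 m, τ = 186.2 × 3.2 = 595.8 N·m clockwise.
Net moment of the loads = 1356 N·m clockwise.
The upward force F acts at the right end, arm 7.6 m, giving F × 7.6 counterclockwise.
Setting net torque to zero: F × 7.6 = 1356 → F = 1356 / 7.6 = 178 N.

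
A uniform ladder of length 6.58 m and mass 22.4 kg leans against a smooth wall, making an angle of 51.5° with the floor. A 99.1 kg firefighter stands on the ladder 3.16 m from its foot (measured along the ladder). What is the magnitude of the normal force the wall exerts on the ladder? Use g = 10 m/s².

N_wall ≈ 468 N

Sum moments about the foot of the ladder (the floor normal and friction both act there and drop out).
Ladder weight 22.4×10 = 224 N acts at 3.29 m along the ladder; its horizontal arm is 3.29·cos51.5° = 2.048 m → τ = 458.8 N·m clockwise.
Firefighter: 99.1×10 = 991 N at 3.16 m → arm 1.967 m → τ = 1949 N·m clockwise.
Wall normal N acts horizontally at the top; its moment arm is the height L sinθ = 6.58·sin51.5° = 5.15 m, counterclockwise.
Setting net torque to zero: N × 5.15 = 2408 → N = 468 N.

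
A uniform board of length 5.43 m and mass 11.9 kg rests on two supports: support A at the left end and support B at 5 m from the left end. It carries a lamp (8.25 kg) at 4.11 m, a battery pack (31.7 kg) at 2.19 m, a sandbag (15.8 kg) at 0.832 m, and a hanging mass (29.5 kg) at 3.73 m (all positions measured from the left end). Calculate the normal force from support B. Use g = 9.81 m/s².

R_B ≈ 508 N

Sum moments about support A (its reaction then has zero moment arm).
Beam weight: 11.9 × 9.81 = 116.7 N down at 2.715 m → arm 2.715 m, τ = 116.7 × 2.715 = 316.8 N·m clockwise.
Lamp: 8.25 × 9.81 = 80.93 N down at 4.11 m → arm 4.11 m, τ = 80.93 × 4.11 = 332.6 N·m clockwise.
Battery pack: 31.7 × 9.81 = 311 N down at 2.19 m → arm 2.19 m, τ = 311 × 2.19 = 681.1 N·m clockwise.
Sandbag: 15.8 × 9.81 = 155 N down at 0.832 m → arm 0.832 m, τ = 155 × 0.832 = 129 N·m clockwise.
Hanging mass: 29.5 × 9.81 = 289.4 N down at 3.73 m → arm 3.73 m, τ = 289.4 × 3.73 = 1079 N·m clockwise.
Net load moment about support A = 2538 N·m clockwise.
Reaction R at support B is upward at 5 m, arm 5 m → moment R × 5 counterclockwise.
Setting net torque to zero: R × 5 = 2538 → R = 508 N.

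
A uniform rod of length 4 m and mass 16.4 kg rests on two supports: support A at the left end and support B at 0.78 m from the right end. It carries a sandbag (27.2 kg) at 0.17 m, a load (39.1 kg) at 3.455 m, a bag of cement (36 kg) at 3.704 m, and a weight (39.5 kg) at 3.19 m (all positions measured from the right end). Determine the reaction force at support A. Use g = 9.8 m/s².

R_A ≈ 939 N

Choose support B as the axis so its reaction then has zero moment arm.
Beam weight: 16.4 × 9.8 = 160.7 N down at 2 m → arm 1.22 m, τ = 160.7 × 1.22 = 196.1 N·m counterclockwise.
Sandbag: 27.2 × 9.8 = 266.6 N down at 0.17 m → arm 0.61 m, τ = 266.6 × 0.61 = 162.6 N·m clockwise.
Load: 39.1 × 9.8 = 383.2 N down at 3.455 m → arm 2.675 m, τ = 383.2 × 2.675 = 1025 N·m counterclockwise.
Bag of cement: 36 × 9.8 = 352.8 N down at 3.704 m → arm 2.924 m, τ = 352.8 × 2.924 = 1032 N·m counterclockwise.
Weight: 39.5 × 9.8 = 387.1 N down at 3.19 m → arm 2.41 m, τ = 387.1 × 2.41 = 932.9 N·m counterclockwise.
Net load moment about support B = 3023 N·m counterclockwise.
Reaction R at support A is upward at 4 m, arm 3.22 m → moment R × 3.22 clockwise.
For rotational equilibrium, R × 3.22 = 3023, so R = 939 N.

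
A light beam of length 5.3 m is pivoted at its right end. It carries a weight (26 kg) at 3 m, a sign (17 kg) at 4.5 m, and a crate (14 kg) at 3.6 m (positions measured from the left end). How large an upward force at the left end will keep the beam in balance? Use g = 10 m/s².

F ≈ 183 N

Take moments about the right end.
Weight: 26 × 10 = 260 N down at 3 m → arm 2.3 m, τ = 260 × 2.3 = 598 N·m counterclockwise.
Sign: 17 × 10 = 170 N down at 4.5 m → arm 0.8 m, τ = 170 × 0.8 = 136 N·m counterclockwise.
Crate: 14 × 10 = 140 N down at 3.6 m → arm 1.7 m, τ = 140 × 1.7 = 238 N·m counterclockwise.
Net moment of the loads = 972 N·m counterclockwise.
The upward force F acts at the left end, arm 5.3 m, giving F × 5.3 clockwise.
Balancing moments: F × 5.3 = 972, giving F = 972 / 5.3 = 183 N.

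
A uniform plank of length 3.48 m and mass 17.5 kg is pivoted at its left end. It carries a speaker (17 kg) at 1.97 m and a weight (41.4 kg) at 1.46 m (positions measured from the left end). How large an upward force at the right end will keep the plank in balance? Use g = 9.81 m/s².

F ≈ 351 N

Take moments about the left end.
Beam weight: 17.5 × 9.81 = 171.7 N down at 1.74 m → arm 1.74 m, τ = 171.7 × 1.74 = 298.8 N·m clockwise.
Speaker: 17 × 9.81 = 166.8 N down at 1.97 m → arm 1.97 m, τ = 166.8 × 1.97 = 328.6 N·m clockwise.
Weight: 41.4 × 9.81 = 406.1 N down at 1.46 m → arm 1.46 m, τ = 406.1 × 1.46 = 592.9 N·m clockwise.
Net moment of the loads = 1220 N·m clockwise.
The upward force F acts at the right end, arm 3.48 m, giving F × 3.48 counterclockwise.
Setting net torque to zero: F × 3.48 = 1220 → F = 1220 / 3.48 = 351 N.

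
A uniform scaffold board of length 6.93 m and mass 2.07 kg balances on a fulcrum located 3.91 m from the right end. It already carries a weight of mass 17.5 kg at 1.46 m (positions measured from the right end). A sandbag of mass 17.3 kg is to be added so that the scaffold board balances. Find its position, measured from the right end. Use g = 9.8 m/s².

x ≈ 6.44 m from the right end

About the fulcrum (at 3.91 m from the right end):
Beam weight: 2.07 × 9.8 = 20.29 N down at 3.465 m → arm 0.445 m, τ = 20.29 × 0.445 = 9.029 N·m clockwise.
Weight: 17.5 × 9.8 = 171.5 N down at 1.46 m → arm 2.45 m, τ = 171.5 × 2.45 = 420.2 N·m clockwise.
Net moment of existing loads = 429.2 N·m clockwise.
The sandbag weighs 17.3 × 9.8 = 169.5 N and must supply an equal counterclockwise moment, so its lever arm about the fulcrum is 429.2 / 169.5 = 2.53 m.
That puts it at 3.91 + 2.53 = 6.44 m from the right end.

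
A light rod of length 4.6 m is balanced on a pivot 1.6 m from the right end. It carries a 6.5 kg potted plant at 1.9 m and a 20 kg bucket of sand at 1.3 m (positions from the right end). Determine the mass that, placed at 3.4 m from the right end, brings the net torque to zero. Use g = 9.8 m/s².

Choose the pivot (at 1.6 m from the right end) as the axis so the support reaction has zero arm there.
Potted plant: 6.5 × 9.8 = 63.7 N down at 1.9 m → arm 0.3 m, τ = 63.7 × 0.3 = 19.11 N·m counterclockwise.
Bucket of sand: 20 × 9.8 = 196 N down at 1.3 m → arm 0.3 m, τ = 196 × 0.3 = 58.8 N·m clockwise.
Net moment of known loads = 39.69 N·m clockwise.
An unknown mass m at 3.4 m has arm 1.8 m; its moment is m·g·1.8 counterclockwise.
Balancing moments: m × 9.8 × 1.8 = 39.69, giving m = 39.69 / (9.8 × 1.8) = 2.25 kg.

m ≈ 2.25 kg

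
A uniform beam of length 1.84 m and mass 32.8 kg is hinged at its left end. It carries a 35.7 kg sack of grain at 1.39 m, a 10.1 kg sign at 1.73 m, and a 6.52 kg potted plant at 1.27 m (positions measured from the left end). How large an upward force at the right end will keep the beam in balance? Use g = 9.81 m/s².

F ≈ 563 N

Taking torques about the left end:
Beam weight: 32.8 × 9.81 = 321.8 N down at 0.92 m → arm 0.92 m, τ = 321.8 × 0.92 = 296.1 N·m clockwise.
Sack of grain: 35.7 × 9.81 = 350.2 N down at 1.39 m → arm 1.39 m, τ = 350.2 × 1.39 = 486.8 N·m clockwise.
Sign: 10.1 × 9.81 = 99.08 N down at 1.73 m → arm 1.73 m, τ = 99.08 × 1.73 = 171.4 N·m clockwise.
Potted plant: 6.52 × 9.81 = 63.96 N down at 1.27 m → arm 1.27 m, τ = 63.96 × 1.27 = 81.23 N·m clockwise.
Net moment of the loads = 1036 N·m clockwise.
The upward force F acts at the right end, arm 1.84 m, giving F × 1.84 counterclockwise.
Στ = 0 ⇒ F × 1.84 = 1036 ⇒ F = 1036 / 1.84 = 563 N.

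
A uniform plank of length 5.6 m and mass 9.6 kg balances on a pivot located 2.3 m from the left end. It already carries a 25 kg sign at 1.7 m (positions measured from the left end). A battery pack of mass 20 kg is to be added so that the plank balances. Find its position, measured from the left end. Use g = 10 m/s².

Take moments about the pivot (at 2.3 m from the left end).
Beam weight: 9.6 × 10 = 96 N down at 2.8 m → arm 0.5 m, τ = 96 × 0.5 = 48 N·m clockwise.
Sign: 25 × 10 = 250 N down at 1.7 m → arm 0.6 m, τ = 250 × 0.6 = 150 N·m counterclockwise.
Net moment of existing loads = 102 N·m counterclockwise.
The battery pack weighs 20 × 10 = 200 N and must supply an equal clockwise moment, so its lever arm about the pivot is 102 / 200 = 0.51 m.
That puts it at 2.3 + 0.51 = 2.81 m from the left end.

x ≈ 2.81 m from the left end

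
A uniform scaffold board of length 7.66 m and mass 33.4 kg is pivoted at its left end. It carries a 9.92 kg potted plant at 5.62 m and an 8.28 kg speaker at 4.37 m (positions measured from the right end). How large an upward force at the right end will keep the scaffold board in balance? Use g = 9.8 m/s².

F ≈ 224 N

Choose the left end as the axis so the unknown pivot reaction has zero arm there.
Beam weight: 33.4 × 9.8 = 327.3 N down at 3.83 m → arm 3.83 m, τ = 327.3 × 3.83 = 1254 N·m clockwise.
Potted plant: 9.92 × 9.8 = 97.22 N down at 5.62 m → arm 2.04 m, τ = 97.22 × 2.04 = 198.3 N·m clockwise.
Speaker: 8.28 × 9.8 = 81.14 N down at 4.37 m → arm 3.29 m, τ = 81.14 × 3.29 = 267 N·m clockwise.
Net moment of the loads = 1719 N·m clockwise.
The upward force F acts at the right end, arm 7.66 m, giving F × 7.66 counterclockwise.
Balancing moments: F × 7.66 = 1719, giving F = 1719 / 7.66 = 224 N.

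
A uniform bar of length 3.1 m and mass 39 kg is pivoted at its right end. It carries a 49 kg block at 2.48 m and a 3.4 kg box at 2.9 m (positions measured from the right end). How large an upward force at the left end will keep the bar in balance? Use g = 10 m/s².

F ≈ 619 N

About the right end:
Beam weight: 39 × 10 = 390 N down at 1.55 m → arm 1.55 m, τ = 390 × 1.55 = 604.5 N·m counterclockwise.
Block: 49 × 10 = 490 N down at 2.48 m → arm 2.48 m, τ = 490 × 2.48 = 1215 N·m counterclockwise.
Box: 3.4 × 10 = 34 N down at 2.9 m → arm 2.9 m, τ = 34 × 2.9 = 98.6 N·m counterclockwise.
Net moment of the loads = 1918 N·m counterclockwise.
The upward force F acts at the left end, arm 3.1 m, giving F × 3.1 clockwise.
For rotational equilibrium, F × 3.1 = 1918, so F = 1918 / 3.1 = 619 N.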